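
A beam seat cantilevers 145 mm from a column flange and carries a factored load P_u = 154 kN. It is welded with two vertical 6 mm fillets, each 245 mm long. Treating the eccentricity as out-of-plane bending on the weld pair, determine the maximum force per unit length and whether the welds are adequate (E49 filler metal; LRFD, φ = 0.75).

E49XX → F_EXX = 490 MPa.
L_w = 2 × 245 = 490 mm; section modulus (unit throat) S = 2 × L²/6 = 20010 mm².
Direct shear f_v = P/L_w = 154×10³/490 = 314.3 N/mm.
Moment M = P × e = 154×10³ × 145 = 22330000 N·mm; bending f_b = M/S = 1116 N/mm.
f_max = √(f_v² + f_b²) = √(314.3² + 1116²) = 1159 N/mm.
φr_n = 0.75 × 0.6 × 490 × (0.707 × 6) = 935.4 N/mm → NOT adequate.

f_max ≈ 1160 N/mm; NOT adequate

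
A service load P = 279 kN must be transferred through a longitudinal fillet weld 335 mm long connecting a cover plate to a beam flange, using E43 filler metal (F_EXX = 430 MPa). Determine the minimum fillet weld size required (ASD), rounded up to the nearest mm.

w = 10 mm

Total weld length L = 335 mm.
Required throat t_e = P × Ω / (0.6 F_EXX × L) = 279 × 2.0 / (0.6 × 430 × 335 × 10⁻³) = 6.456 mm.
Required leg w = t_e / 0.707 = 9.132 mm → use 10 mm.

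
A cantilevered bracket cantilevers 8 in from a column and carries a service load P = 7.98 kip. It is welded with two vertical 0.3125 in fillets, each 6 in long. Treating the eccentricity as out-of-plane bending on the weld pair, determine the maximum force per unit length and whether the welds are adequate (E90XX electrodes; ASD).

f_max ≈ 5.36 kip/in; adequate

E90XX → F_EXX = 90 ksi.
L_w = 2 × 6 = 12 in; section modulus (unit throat) S = 2 × L²/6 = 12 in².
Direct shear f_v = P/L_w = 7.98/12 = 0.665 kip/in.
Moment M = P × e = 7.98 × 8 = 63.84 kip·in; bending f_b = M/S = 5.32 kip/in.
f_max = √(f_v² + f_b²) = √(0.665² + 5.32²) = 5.361 kip/in.
r_n/Ω = (1/2.0) × 0.6 × 90 × (0.707 × 0.3125) = 5.965 kip/in → adequate.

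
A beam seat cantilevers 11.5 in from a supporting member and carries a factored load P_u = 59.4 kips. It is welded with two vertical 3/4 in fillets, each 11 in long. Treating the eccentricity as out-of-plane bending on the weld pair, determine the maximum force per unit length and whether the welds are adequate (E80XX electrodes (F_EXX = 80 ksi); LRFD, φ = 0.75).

f_max ≈ 17.2 kip/in; adequate

L_w = 2 × 11 = 22 in; section modulus (unit throat) S = 2 × L²/6 = 40.33 in².
Direct shear f_v = P/L_w = 59.4/22 = 2.7 kip/in.
Moment M = P × e = 59.4 × 11.5 = 683.1 kip·in; bending f_b = M/S = 16.94 kip/in.
f_max = √(f_v² + f_b²) = √(2.7² + 16.94²) = 17.15 kip/in.
φr_n = 0.75 × 0.6 × 80 × (0.707 × 0.75) = 19.09 kip/in → adequate.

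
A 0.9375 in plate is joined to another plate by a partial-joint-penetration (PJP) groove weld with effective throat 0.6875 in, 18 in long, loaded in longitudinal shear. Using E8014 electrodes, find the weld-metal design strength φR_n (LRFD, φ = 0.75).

E80XX → F_EXX = 80 ksi.
Effective throat (given) t_e = 0.6875 in.
A_we = 0.6875 × 18 = 12.38 in².
F_nw = 0.6 F_EXX = 48 ksi.
φR_n = 0.75 × 48 × 12.38 = 445.5 kips.

φR_n ≈ 446 kips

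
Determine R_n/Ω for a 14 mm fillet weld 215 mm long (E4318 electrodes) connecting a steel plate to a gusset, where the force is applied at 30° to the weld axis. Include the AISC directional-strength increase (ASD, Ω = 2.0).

E43XX → F_EXX = 430 MPa.
t_e = 0.707 × 14 = 9.898 mm; A_we = 9.898 × 215 = 2128 mm².
Directional factor: 1.0 + 0.5 sin^1.5(30°) = 1.177.
F_nw = 0.6 × 430 × 1.177 = 303.6 MPa.
R_n/Ω = (303.6 × 2128) / 2.0 × 10⁻³ = 323 kN.

R_n/Ω ≈ 323 kN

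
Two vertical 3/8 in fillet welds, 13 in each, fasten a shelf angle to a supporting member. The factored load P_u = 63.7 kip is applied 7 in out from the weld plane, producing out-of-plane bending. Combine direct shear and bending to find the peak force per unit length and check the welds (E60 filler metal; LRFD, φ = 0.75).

E60XX → F_EXX = 60 ksi.
L_w = 2 × 13 = 26 in; section modulus (unit throat) S = 2 × L²/6 = 56.33 in².
Direct shear f_v = P/L_w = 63.7/26 = 2.45 kip/in.
Moment M = P × e = 63.7 × 7 = 445.9 kip·in; bending f_b = M/S = 7.915 kip/in.
f_max = √(f_v² + f_b²) = √(2.45² + 7.915²) = 8.286 kip/in.
φr_n = 0.75 × 0.6 × 60 × (0.707 × 0.375) = 7.158 kip/in → NOT adequate.

f_max ≈ 8.29 kip/in; NOT adequate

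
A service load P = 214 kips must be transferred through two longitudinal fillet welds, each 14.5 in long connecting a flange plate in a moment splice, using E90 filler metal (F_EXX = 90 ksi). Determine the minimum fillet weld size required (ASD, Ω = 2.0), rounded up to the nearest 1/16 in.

w = 7/16 in

Total weld length L = 29 in.
Required throat t_e = P × Ω / (0.6 F_EXX × L) = 214 × 2.0 / (0.6 × 90 × 29) = 0.2733 in.
Required leg w = t_e / 0.707 = 0.3866 in → use 7/16 in.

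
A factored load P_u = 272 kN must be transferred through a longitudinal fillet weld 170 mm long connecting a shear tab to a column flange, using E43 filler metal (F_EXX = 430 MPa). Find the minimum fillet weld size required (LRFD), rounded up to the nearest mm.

Total weld length L = 170 mm.
Required throat t_e = P_u / (φ × 0.6 F_EXX × L) = 272 / (0.75 × 0.6 × 430 × 170 × 10⁻³) = 8.269 mm.
Required leg w = t_e / 0.707 = 11.7 mm → use 12 mm.

w = 12 mm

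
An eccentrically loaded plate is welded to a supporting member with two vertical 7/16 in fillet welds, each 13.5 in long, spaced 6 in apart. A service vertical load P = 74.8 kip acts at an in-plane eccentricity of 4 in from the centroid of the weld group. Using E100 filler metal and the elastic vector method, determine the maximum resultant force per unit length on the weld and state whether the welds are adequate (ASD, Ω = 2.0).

E100XX → F_EXX = 100 ksi.
Total weld length L_w = 27 in. Treat welds as unit-width lines.
Polar moment about centroid: J = 2[d³/12 + d(b/2)²] = 2[13.5³/12 + 13.5×3²] = 653.1 in³.
Direct shear f_v = P/L_w = 74.8 / 27 = 2.77 kip/in (vertical).
Torsion M = P·e = 74.8 × 4 = 299.2 kip·in.
Critical point at (x, y) = (3, 6.75) from centroid. f_tx = M·y/J = 3.093 kip/in; f_ty = M·x/J = 1.374 kip/in.
Resultant f_max = √[f_tx² + (f_v + f_ty)²] = √[3.093² + (2.77 + 1.374)²] = 5.171 kip/in.
Capacity per unit length: r_n/Ω = (1/2.0) × 0.6 × 100 × (0.707 × 0.4375) = 9.279 kip/in.
5.171 ≤ 9.279 → adequate.

f_max ≈ 5.17 kip/in; adequate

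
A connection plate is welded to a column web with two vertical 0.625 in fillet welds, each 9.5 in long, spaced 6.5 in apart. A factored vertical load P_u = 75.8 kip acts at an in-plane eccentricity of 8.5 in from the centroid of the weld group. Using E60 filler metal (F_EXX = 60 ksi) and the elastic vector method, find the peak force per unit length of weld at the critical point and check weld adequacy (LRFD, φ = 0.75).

f_max ≈ 13.5 kip/in; NOT adequate

Total weld length L_w = 19 in. Treat welds as unit-width lines.
Polar moment about centroid: J = 2[d³/12 + d(b/2)²] = 2[9.5³/12 + 9.5×3.25²] = 343.6 in³.
Direct shear f_v = P/L_w = 75.8 / 19 = 3.989 kip/in (vertical).
Torsion M = P·e = 75.8 × 8.5 = 644.3 kip·in.
Critical point at (x, y) = (3.25, 4.75) from centroid. f_tx = M·y/J = 8.907 kip/in; f_ty = M·x/J = 6.095 kip/in.
Resultant f_max = √[f_tx² + (f_v + f_ty)²] = √[8.907² + (3.989 + 6.095)²] = 13.45 kip/in.
Capacity per unit length: φr_n = 0.75 × 0.6 × 60 × (0.707 × 0.625) = 11.93 kip/in.
13.45 > 11.93 → NOT adequate.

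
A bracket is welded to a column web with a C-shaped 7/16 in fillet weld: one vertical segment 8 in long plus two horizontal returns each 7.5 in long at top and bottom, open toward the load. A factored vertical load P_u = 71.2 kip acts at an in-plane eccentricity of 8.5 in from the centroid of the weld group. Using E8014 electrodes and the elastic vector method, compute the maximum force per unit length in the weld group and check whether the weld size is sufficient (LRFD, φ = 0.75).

f_max ≈ 11.7 kip/in; NOT adequate

E80XX → F_EXX = 80 ksi.
Total weld length L_w = 23 in. Treat welds as unit-width lines.
Centroid: x̄ = 2×7.5×3.75 / 23 = 2.446 in from the vertical weld.
Polar moment about centroid: J = I_x + I_y = [8³/12 + 2×7.5×4²] + [8×2.446² + 2(7.5³/12 + 7.5×1.304²)] = 426.3 in³.
Direct shear f_v = P/L_w = 71.2 / 23 = 3.096 kip/in (vertical).
Torsion M = P·e = 71.2 × 8.5 = 605.2 kip·in.
Critical point at (x, y) = (5.054, 4) from centroid. f_tx = M·y/J = 5.678 kip/in; f_ty = M·x/J = 7.175 kip/in.
Resultant f_max = √[f_tx² + (f_v + f_ty)²] = √[5.678² + (3.096 + 7.175)²] = 11.74 kip/in.
Capacity per unit length: φr_n = 0.75 × 0.6 × 80 × (0.707 × 0.4375) = 11.14 kip/in.
11.74 > 11.14 → NOT adequate.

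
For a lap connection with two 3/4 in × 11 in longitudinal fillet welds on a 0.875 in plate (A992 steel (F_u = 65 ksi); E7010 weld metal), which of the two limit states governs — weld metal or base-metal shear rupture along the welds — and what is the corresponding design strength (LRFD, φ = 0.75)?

E70XX → F_EXX = 70 ksi.
t_e = 0.707 × 0.75 = 0.5302 in; L = 22 in.
Weld metal: φR_n = 0.75 × 0.6 × 70 × 0.5302 × 22 = 367.5 kips.
Base metal (shear rupture): φR_n = 0.75 × 0.6 × 65 × 0.875 × 22 = 563.1 kips.
Governing: weld metal.

φR_n ≈ 367 kips (weld metal governs)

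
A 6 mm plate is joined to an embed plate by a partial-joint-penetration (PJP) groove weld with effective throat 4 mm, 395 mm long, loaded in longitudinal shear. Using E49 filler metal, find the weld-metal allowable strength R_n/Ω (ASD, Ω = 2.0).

R_n/Ω ≈ 232 kN

E49XX → F_EXX = 490 MPa.
Effective throat (given) t_e = 4 mm.
A_we = 4 × 395 = 1580 mm².
F_nw = 0.6 F_EXX = 294 MPa.
R_n/Ω = (294 × 1580) / 2.0 × 10⁻³ = 232.3 kN.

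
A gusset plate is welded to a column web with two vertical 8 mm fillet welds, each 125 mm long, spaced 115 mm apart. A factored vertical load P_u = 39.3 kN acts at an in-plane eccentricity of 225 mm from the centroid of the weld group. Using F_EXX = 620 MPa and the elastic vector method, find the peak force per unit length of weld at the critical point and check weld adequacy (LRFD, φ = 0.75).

f_max ≈ 767 N/mm; adequate

Total weld length L_w = 250 mm. Treat welds as unit-width lines.
Polar moment about centroid: J = 2[d³/12 + d(b/2)²] = 2[125³/12 + 125×57.5²] = 1152000 mm³.
Direct shear f_v = P/L_w = 39.3×10³ / 250 = 157.2 N/mm (vertical).
Torsion M = P·e = 39.3×10³ × 225 = 8842500 N·mm.
Critical point at (x, y) = (57.5, 62.5) from centroid. f_tx = M·y/J = 479.7 N/mm; f_ty = M·x/J = 441.3 N/mm.
Resultant f_max = √[f_tx² + (f_v + f_ty)²] = √[479.7² + (157.2 + 441.3)²] = 767 N/mm.
Capacity per unit length: φr_n = 0.75 × 0.6 × 620 × (0.707 × 8) = 1578 N/mm.
767 ≤ 1578 → adequate.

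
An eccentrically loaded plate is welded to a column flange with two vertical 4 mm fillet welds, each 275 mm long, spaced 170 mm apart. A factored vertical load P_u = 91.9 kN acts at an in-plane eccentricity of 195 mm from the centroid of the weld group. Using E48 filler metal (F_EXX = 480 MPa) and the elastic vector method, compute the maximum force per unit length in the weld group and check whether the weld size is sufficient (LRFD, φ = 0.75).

f_max ≈ 498 N/mm; adequate

Total weld length L_w = 550 mm. Treat welds as unit-width lines.
Polar moment about centroid: J = 2[d³/12 + d(b/2)²] = 2[275³/12 + 275×85²] = 7440000 mm³.
Direct shear f_v = P/L_w = 91.9×10³ / 550 = 167.1 N/mm (vertical).
Torsion M = P·e = 91.9×10³ × 195 = 17920000 N·mm.
Critical point at (x, y) = (85, 137.5) from centroid. f_tx = M·y/J = 331.2 N/mm; f_ty = M·x/J = 204.7 N/mm.
Resultant f_max = √[f_tx² + (f_v + f_ty)²] = √[331.2² + (167.1 + 204.7)²] = 497.9 N/mm.
Capacity per unit length: φr_n = 0.75 × 0.6 × 480 × (0.707 × 4) = 610.8 N/mm.
497.9 ≤ 610.8 → adequate.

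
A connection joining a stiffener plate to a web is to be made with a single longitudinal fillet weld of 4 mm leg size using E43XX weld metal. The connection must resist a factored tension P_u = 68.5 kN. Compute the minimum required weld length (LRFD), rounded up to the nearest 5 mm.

E43XX → F_EXX = 430 MPa.
Throat t_e = 0.707 × 4 = 2.828 mm.
φr_n = 0.75 × 0.6 × 430 × 2.828 × 10⁻³ = 0.5472 kN/mm.
L_req = P_u / φr_n = 68.5 / 0.5472 = 125.2 mm total.
Round up → use L = 130 mm.

L = 130 mm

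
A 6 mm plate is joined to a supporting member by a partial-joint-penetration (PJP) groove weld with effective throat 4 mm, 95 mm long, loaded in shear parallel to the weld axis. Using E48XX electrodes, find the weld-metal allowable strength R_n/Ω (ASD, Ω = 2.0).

E48XX → F_EXX = 480 MPa.
Effective throat (given) t_e = 4 mm.
A_we = 4 × 95 = 380 mm².
F_nw = 0.6 F_EXX = 288 MPa.
R_n/Ω = (288 × 380) / 2.0 × 10⁻³ = 54.72 kN.

R_n/Ω ≈ 54.7 kN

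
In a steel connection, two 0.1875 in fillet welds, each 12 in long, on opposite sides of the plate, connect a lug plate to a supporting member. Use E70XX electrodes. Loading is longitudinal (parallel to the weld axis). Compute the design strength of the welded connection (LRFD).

φR_n ≈ 100 kips

E70XX → F_EXX = 70 ksi.
Effective throat t_e = 0.707 × 0.1875 = 0.1326 in.
Total length L = 24 in; A_we = 0.1326 × 24 = 3.181 in².
F_nw = 0.6 F_EXX = 0.6 × 70 = 42 ksi.
φR_n = 0.75 × 42 × 3.181 = 100.2 kips.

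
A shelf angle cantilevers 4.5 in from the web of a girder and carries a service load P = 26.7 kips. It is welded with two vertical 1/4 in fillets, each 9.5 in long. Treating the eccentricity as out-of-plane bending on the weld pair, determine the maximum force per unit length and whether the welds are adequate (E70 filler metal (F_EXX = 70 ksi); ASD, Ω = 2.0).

f_max ≈ 4.23 kip/in; NOT adequate

L_w = 2 × 9.5 = 19 in; section modulus (unit throat) S = 2 × L²/6 = 30.08 in².
Direct shear f_v = P/L_w = 26.7/19 = 1.405 kip/in.
Moment M = P × e = 26.7 × 4.5 = 120.15 kip·in; bending f_b = M/S = 3.994 kip/in.
f_max = √(f_v² + f_b²) = √(1.405² + 3.994²) = 4.234 kip/in.
r_n/Ω = (1/2.0) × 0.6 × 70 × (0.707 × 0.25) = 3.712 kip/in → NOT adequate.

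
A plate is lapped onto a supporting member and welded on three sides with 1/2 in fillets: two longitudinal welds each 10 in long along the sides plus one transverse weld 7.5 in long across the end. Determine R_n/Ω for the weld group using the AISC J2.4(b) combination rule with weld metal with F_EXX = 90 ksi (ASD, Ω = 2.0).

R_n/Ω ≈ 270 kips

t_e = 0.707 × 0.5 = 0.3535 in.
R_nwl = 0.6 × 90 × 0.3535 × 20 = 381.8 kips (longitudinal, 2 welds).
R_nwt = 0.6 × 90 × 0.3535 × 7.5 = 143.2 kips (transverse, base value).
(i) R_nwl + R_nwt = 524.9 kips; (ii) 0.85 R_nwl + 1.5 R_nwt = 539.3 kips.
R_n = max = 539.3 kips [governs: (ii)]; R_n/Ω = 269.6 kips.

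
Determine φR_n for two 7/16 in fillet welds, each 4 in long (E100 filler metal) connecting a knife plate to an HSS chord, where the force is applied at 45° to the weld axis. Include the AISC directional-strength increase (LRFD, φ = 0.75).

E100XX → F_EXX = 100 ksi.
t_e = 0.707 × 0.4375 = 0.3093 in; A_we = 0.3093 × 8 = 2.474 in².
Directional factor: 1.0 + 0.5 sin^1.5(45°) = 1.297.
F_nw = 0.6 × 100 × 1.297 = 77.84 ksi.
φR_n = 0.75 × 77.84 × 2.474 = 144.5 kips.

φR_n ≈ 144 kips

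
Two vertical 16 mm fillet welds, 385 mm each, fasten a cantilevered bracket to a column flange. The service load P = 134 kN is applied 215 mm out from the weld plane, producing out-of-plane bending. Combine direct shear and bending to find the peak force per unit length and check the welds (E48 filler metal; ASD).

E48XX → F_EXX = 480 MPa.
L_w = 2 × 385 = 770 mm; section modulus (unit throat) S = 2 × L²/6 = 49410 mm².
Direct shear f_v = P/L_w = 134×10³/770 = 174 N/mm.
Moment M = P × e = 134×10³ × 215 = 28810000 N·mm; bending f_b = M/S = 583.1 N/mm.
f_max = √(f_v² + f_b²) = √(174² + 583.1²) = 608.5 N/mm.
r_n/Ω = (1/2.0) × 0.6 × 480 × (0.707 × 16) = 1629 N/mm → adequate.

f_max ≈ 609 N/mm; adequate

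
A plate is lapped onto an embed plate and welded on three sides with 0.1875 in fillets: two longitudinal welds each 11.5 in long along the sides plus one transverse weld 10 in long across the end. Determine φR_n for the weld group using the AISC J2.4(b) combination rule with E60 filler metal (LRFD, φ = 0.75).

E60XX → F_EXX = 60 ksi.
t_e = 0.707 × 0.1875 = 0.1326 in.
R_nwl = 0.6 × 60 × 0.1326 × 23 = 109.8 kips (longitudinal, 2 welds).
R_nwt = 0.6 × 60 × 0.1326 × 10 = 47.72 kips (transverse, base value).
(i) R_nwl + R_nwt = 157.5 kips; (ii) 0.85 R_nwl + 1.5 R_nwt = 164.9 kips.
R_n = max = 164.9 kips [governs: (ii)]; φR_n = 123.7 kips.

φR_n ≈ 124 kips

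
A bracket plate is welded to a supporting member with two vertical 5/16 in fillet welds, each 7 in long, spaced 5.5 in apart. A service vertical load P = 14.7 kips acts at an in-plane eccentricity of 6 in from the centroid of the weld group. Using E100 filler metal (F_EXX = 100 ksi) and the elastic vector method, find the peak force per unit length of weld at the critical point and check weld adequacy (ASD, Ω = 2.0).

Total weld length L_w = 14 in. Treat welds as unit-width lines.
Polar moment about centroid: J = 2[d³/12 + d(b/2)²] = 2[7³/12 + 7×2.75²] = 163 in³.
Direct shear f_v = P/L_w = 14.7 / 14 = 1.05 kip/in (vertical).
Torsion M = P·e = 14.7 × 6 = 88.2 kip·in.
Critical point at (x, y) = (2.75, 3.5) from centroid. f_tx = M·y/J = 1.893 kip/in; f_ty = M·x/J = 1.488 kip/in.
Resultant f_max = √[f_tx² + (f_v + f_ty)²] = √[1.893² + (1.05 + 1.488)²] = 3.166 kip/in.
Capacity per unit length: r_n/Ω = (1/2.0) × 0.6 × 100 × (0.707 × 0.3125) = 6.628 kip/in.
3.166 ≤ 6.628 → adequate.

f_max ≈ 3.17 kip/in; adequate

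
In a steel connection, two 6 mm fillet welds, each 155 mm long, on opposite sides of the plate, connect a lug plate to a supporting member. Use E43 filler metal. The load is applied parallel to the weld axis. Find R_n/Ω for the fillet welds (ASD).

E43XX → F_EXX = 430 MPa.
Effective throat t_e = 0.707 × 6 = 4.242 mm.
Total length L = 310 mm; A_we = 4.242 × 310 = 1315 mm².
F_nw = 0.6 F_EXX = 0.6 × 430 = 258 MPa.
R_n = 258 × 1315 × 10⁻³ = 339.3 kN; R_n/Ω = 339.3/2.0 = 169.6 kN.

R_n/Ω ≈ 170 kN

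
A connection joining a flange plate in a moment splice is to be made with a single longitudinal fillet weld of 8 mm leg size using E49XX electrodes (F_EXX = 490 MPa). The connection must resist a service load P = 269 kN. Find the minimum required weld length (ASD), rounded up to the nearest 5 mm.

L = 325 mm

Throat t_e = 0.707 × 8 = 5.656 mm.
r_n/Ω = (0.6 × 490 × 5.656) / 2.0 = 831.4 N/mm = 0.8314 kN/mm.
L_req = P / (r_n/Ω) = 269 / 0.8314 = 323.5 mm total.
Round up → use L = 325 mm.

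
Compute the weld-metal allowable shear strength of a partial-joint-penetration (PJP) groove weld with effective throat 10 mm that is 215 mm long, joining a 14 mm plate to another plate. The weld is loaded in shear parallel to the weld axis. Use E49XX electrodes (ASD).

E49XX → F_EXX = 490 MPa.
Effective throat (given) t_e = 10 mm.
A_we = 10 × 215 = 2150 mm².
F_nw = 0.6 F_EXX = 294 MPa.
R_n/Ω = (294 × 2150) / 2.0 × 10⁻³ = 316.1 kN.

R_n/Ω ≈ 316 kN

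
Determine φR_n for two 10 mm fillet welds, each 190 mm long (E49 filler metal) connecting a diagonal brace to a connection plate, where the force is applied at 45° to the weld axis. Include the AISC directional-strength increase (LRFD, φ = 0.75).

φR_n ≈ 769 kN

E49XX → F_EXX = 490 MPa.
t_e = 0.707 × 10 = 7.07 mm; A_we = 7.07 × 380 = 2687 mm².
Directional factor: 1.0 + 0.5 sin^1.5(45°) = 1.297.
F_nw = 0.6 × 490 × 1.297 = 381.4 MPa.
φR_n = 0.75 × 381.4 × 2687 × 10⁻³ = 768.5 kN.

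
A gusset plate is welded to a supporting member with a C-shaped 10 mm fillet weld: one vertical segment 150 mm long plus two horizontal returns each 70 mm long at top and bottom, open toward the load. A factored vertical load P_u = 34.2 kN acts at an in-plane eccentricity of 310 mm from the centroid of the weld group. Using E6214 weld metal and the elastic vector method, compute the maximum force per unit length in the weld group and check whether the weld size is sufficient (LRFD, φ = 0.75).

f_max ≈ 876 N/mm; adequate

E62XX → F_EXX = 620 MPa.
Total weld length L_w = 290 mm. Treat welds as unit-width lines.
Centroid: x̄ = 2×70×35 / 290 = 16.9 mm from the vertical weld.
Polar moment about centroid: J = I_x + I_y = [150³/12 + 2×70×75²] + [150×16.9² + 2(70³/12 + 70×18.1²)] = 1215000 mm³.
Direct shear f_v = P/L_w = 34.2×10³ / 290 = 117.9 N/mm (vertical).
Torsion M = P·e = 34.2×10³ × 310 = 10602000 N·mm.
Critical point at (x, y) = (53.1, 75) from centroid. f_tx = M·y/J = 654.6 N/mm; f_ty = M·x/J = 463.5 N/mm.
Resultant f_max = √[f_tx² + (f_v + f_ty)²] = √[654.6² + (117.9 + 463.5)²] = 875.6 N/mm.
Capacity per unit length: φr_n = 0.75 × 0.6 × 620 × (0.707 × 10) = 1973 N/mm.
875.6 ≤ 1973 → adequate.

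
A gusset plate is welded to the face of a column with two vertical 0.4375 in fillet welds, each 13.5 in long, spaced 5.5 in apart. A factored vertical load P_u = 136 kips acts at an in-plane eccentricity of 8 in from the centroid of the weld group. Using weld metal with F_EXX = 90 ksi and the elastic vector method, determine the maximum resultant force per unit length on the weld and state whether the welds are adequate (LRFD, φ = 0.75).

f_max ≈ 15.5 kip/in; NOT adequate

Total weld length L_w = 27 in. Treat welds as unit-width lines.
Polar moment about centroid: J = 2[d³/12 + d(b/2)²] = 2[13.5³/12 + 13.5×2.75²] = 614.2 in³.
Direct shear f_v = P/L_w = 136 / 27 = 5.037 kip/in (vertical).
Torsion M = P·e = 136 × 8 = 1088 kip·in.
Critical point at (x, y) = (2.75, 6.75) from centroid. f_tx = M·y/J = 11.96 kip/in; f_ty = M·x/J = 4.871 kip/in.
Resultant f_max = √[f_tx² + (f_v + f_ty)²] = √[11.96² + (5.037 + 4.871)²] = 15.53 kip/in.
Capacity per unit length: φr_n = 0.75 × 0.6 × 90 × (0.707 × 0.4375) = 12.53 kip/in.
15.53 > 12.53 → NOT adequate.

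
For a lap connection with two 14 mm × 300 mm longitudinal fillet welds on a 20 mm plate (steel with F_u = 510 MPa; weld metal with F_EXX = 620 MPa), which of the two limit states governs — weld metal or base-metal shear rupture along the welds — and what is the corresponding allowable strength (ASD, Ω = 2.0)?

t_e = 0.707 × 14 = 9.898 mm; L = 600 mm.
Weld metal: R_n/Ω = (1/2.0) × 0.6 × 620 × 9.898 × 600 × 10⁻³ = 1105 kN.
Base metal (shear rupture): R_n/Ω = (1/2.0) × 0.6 × 510 × 20 × 600 × 10⁻³ = 1836 kN.
Governing: weld metal.

R_n/Ω ≈ 1100 kN (weld metal governs)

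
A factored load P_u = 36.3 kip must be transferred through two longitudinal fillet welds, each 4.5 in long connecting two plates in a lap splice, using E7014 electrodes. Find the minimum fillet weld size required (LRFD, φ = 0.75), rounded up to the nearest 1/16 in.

E70XX → F_EXX = 70 ksi.
Total weld length L = 9 in.
Required throat t_e = P_u / (φ × 0.6 F_EXX × L) = 36.3 / (0.75 × 0.6 × 70 × 9) = 0.128 in.
Required leg w = t_e / 0.707 = 0.1811 in → use 3/16 in.

w = 3/16 in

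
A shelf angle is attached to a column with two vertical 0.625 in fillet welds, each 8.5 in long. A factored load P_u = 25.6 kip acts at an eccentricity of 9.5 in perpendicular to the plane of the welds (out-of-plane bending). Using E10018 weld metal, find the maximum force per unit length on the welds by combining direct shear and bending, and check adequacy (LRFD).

f_max ≈ 10.2 kip/in; adequate

E100XX → F_EXX = 100 ksi.
L_w = 2 × 8.5 = 17 in; section modulus (unit throat) S = 2 × L²/6 = 24.08 in².
Direct shear f_v = P/L_w = 25.6/17 = 1.506 kip/in.
Moment M = P × e = 25.6 × 9.5 = 243.2 kip·in; bending f_b = M/S = 10.1 kip/in.
f_max = √(f_v² + f_b²) = √(1.506² + 10.1²) = 10.21 kip/in.
φr_n = 0.75 × 0.6 × 100 × (0.707 × 0.625) = 19.88 kip/in → adequate.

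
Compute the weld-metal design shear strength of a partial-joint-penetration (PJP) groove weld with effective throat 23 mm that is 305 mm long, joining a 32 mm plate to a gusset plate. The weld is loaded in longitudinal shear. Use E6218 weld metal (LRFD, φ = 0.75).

φR_n ≈ 1960 kN

E62XX → F_EXX = 620 MPa.
Effective throat (given) t_e = 23 mm.
A_we = 23 × 305 = 7015 mm².
F_nw = 0.6 F_EXX = 372 MPa.
φR_n = 0.75 × 372 × 7015 × 10⁻³ = 1957 kN.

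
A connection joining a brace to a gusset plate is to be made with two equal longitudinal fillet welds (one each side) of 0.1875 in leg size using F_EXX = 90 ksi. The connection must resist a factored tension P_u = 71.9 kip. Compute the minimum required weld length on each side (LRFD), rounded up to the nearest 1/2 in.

Throat t_e = 0.707 × 0.1875 = 0.1326 in.
φr_n = 0.75 × 0.6 × 90 × 0.1326 = 5.369 kip/in.
L_req = P_u / φr_n = 71.9 / 5.369 = 13.39 in total.
Per side: 13.39 / 2 = 6.696 in.
Round up → use L = 7 in on each side.

L = 7 in on each side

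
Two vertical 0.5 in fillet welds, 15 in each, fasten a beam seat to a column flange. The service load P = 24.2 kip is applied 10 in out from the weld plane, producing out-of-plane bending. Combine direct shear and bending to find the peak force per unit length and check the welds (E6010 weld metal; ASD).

f_max ≈ 3.33 kip/in; adequate

E60XX → F_EXX = 60 ksi.
L_w = 2 × 15 = 30 in; section modulus (unit throat) S = 2 × L²/6 = 75 in².
Direct shear f_v = P/L_w = 24.2/30 = 0.8067 kip/in.
Moment M = P × e = 24.2 × 10 = 242 kip·in; bending f_b = M/S = 3.227 kip/in.
f_max = √(f_v² + f_b²) = √(0.8067² + 3.227²) = 3.326 kip/in.
r_n/Ω = (1/2.0) × 0.6 × 60 × (0.707 × 0.5) = 6.363 kip/in → adequate.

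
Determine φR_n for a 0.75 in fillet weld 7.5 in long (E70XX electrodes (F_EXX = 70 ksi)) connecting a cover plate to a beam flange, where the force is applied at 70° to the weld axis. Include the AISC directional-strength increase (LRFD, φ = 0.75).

φR_n ≈ 182 kip

t_e = 0.707 × 0.75 = 0.5302 in; A_we = 0.5302 × 7.5 = 3.977 in².
Directional factor: 1.0 + 0.5 sin^1.5(70°) = 1.455.
F_nw = 0.6 × 70 × 1.455 = 61.13 ksi.
φR_n = 0.75 × 61.13 × 3.977 = 182.3 kip.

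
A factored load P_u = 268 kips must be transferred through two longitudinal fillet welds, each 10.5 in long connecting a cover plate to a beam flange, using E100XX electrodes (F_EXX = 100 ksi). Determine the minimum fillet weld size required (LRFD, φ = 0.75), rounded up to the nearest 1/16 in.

w = 7/16 in

Total weld length L = 21 in.
Required throat t_e = P_u / (φ × 0.6 F_EXX × L) = 268 / (0.75 × 0.6 × 100 × 21) = 0.2836 in.
Required leg w = t_e / 0.707 = 0.4011 in → use 7/16 in.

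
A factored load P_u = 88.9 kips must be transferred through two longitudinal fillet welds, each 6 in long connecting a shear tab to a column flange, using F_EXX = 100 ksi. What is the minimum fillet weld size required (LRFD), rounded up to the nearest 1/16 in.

Total weld length L = 12 in.
Required throat t_e = P_u / (φ × 0.6 F_EXX × L) = 88.9 / (0.75 × 0.6 × 100 × 12) = 0.1646 in.
Required leg w = t_e / 0.707 = 0.2329 in → use 1/4 in.

w = 1/4 in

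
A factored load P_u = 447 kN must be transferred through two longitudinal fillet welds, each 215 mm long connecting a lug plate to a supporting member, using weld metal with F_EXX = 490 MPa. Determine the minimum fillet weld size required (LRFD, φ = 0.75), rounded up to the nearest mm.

Total weld length L = 430 mm.
Required throat t_e = P_u / (φ × 0.6 F_EXX × L) = 447 / (0.75 × 0.6 × 490 × 430 × 10⁻³) = 4.714 mm.
Required leg w = t_e / 0.707 = 6.668 mm → use 7 mm.

w = 7 mm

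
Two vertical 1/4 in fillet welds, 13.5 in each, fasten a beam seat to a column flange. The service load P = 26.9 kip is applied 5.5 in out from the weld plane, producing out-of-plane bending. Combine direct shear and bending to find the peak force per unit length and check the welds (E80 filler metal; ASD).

E80XX → F_EXX = 80 ksi.
L_w = 2 × 13.5 = 27 in; section modulus (unit throat) S = 2 × L²/6 = 60.75 in².
Direct shear f_v = P/L_w = 26.9/27 = 0.9963 kip/in.
Moment M = P × e = 26.9 × 5.5 = 147.95 kip·in; bending f_b = M/S = 2.435 kip/in.
f_max = √(f_v² + f_b²) = √(0.9963² + 2.435²) = 2.631 kip/in.
r_n/Ω = (1/2.0) × 0.6 × 80 × (0.707 × 0.25) = 4.242 kip/in → adequate.

f_max ≈ 2.63 kip/in; adequate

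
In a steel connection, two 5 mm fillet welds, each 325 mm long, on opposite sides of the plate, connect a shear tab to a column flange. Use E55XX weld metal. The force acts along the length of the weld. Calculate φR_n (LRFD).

φR_n ≈ 569 kN

E55XX → F_EXX = 550 MPa.
Effective throat t_e = 0.707 × 5 = 3.535 mm.
Total length L = 650 mm; A_we = 3.535 × 650 = 2298 mm².
F_nw = 0.6 F_EXX = 0.6 × 550 = 330 MPa.
φR_n = 0.75 × 330 × 2298 × 10⁻³ = 568.7 kN.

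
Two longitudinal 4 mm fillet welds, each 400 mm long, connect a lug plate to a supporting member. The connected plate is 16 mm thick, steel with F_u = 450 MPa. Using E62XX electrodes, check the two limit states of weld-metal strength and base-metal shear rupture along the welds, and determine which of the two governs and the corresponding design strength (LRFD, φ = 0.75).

φR_n ≈ 631 kN (weld metal governs)

E62XX → F_EXX = 620 MPa.
t_e = 0.707 × 4 = 2.828 mm; L = 800 mm.
Weld metal: φR_n = 0.75 × 0.6 × 620 × 2.828 × 800 × 10⁻³ = 631.2 kN.
Base metal (shear rupture): φR_n = 0.75 × 0.6 × 450 × 16 × 800 × 10⁻³ = 2592 kN.
Governing: weld metal.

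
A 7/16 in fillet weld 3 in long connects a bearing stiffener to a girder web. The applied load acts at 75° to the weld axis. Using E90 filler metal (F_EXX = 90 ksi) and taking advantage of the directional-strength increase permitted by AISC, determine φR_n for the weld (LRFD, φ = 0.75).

t_e = 0.707 × 0.4375 = 0.3093 in; A_we = 0.3093 × 3 = 0.9279 in².
Directional factor: 1.0 + 0.5 sin^1.5(75°) = 1.475.
F_nw = 0.6 × 90 × 1.475 = 79.63 ksi.
φR_n = 0.75 × 79.63 × 0.9279 = 55.42 kip.

φR_n ≈ 55.4 kip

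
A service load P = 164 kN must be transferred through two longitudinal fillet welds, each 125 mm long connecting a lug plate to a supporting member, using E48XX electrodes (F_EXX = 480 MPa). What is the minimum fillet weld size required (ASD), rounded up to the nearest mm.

w = 7 mm

Total weld length L = 250 mm.
Required throat t_e = P × Ω / (0.6 F_EXX × L) = 164 × 2.0 / (0.6 × 480 × 250 × 10⁻³) = 4.556 mm.
Required leg w = t_e / 0.707 = 6.444 mm → use 7 mm.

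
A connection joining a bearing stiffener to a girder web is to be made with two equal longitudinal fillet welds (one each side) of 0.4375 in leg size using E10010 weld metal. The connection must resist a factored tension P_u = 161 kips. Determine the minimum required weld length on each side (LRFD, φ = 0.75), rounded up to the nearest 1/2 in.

E100XX → F_EXX = 100 ksi.
Throat t_e = 0.707 × 0.4375 = 0.3093 in.
φr_n = 0.75 × 0.6 × 100 × 0.3093 = 13.92 kips/in.
L_req = P_u / φr_n = 161 / 13.92 = 11.57 in total.
Per side: 11.57 / 2 = 5.783 in.
Round up → use L = 6 in on each side.

L = 6 in on each side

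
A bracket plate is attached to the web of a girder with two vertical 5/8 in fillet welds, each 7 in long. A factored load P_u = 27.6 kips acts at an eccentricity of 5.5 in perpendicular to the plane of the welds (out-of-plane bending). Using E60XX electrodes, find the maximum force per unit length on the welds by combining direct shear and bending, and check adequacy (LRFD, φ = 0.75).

f_max ≈ 9.5 kip/in; adequate

E60XX → F_EXX = 60 ksi.
L_w = 2 × 7 = 14 in; section modulus (unit throat) S = 2 × L²/6 = 16.33 in².
Direct shear f_v = P/L_w = 27.6/14 = 1.971 kip/in.
Moment M = P × e = 27.6 × 5.5 = 151.8 kip·in; bending f_b = M/S = 9.294 kip/in.
f_max = √(f_v² + f_b²) = √(1.971² + 9.294²) = 9.501 kip/in.
φr_n = 0.75 × 0.6 × 60 × (0.707 × 0.625) = 11.93 kip/in → adequate.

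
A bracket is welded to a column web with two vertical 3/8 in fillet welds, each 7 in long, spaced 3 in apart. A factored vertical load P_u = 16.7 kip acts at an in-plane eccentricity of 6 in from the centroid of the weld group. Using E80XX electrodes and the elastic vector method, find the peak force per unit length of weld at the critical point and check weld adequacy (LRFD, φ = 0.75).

f_max ≈ 4.9 kip/in; adequate

E80XX → F_EXX = 80 ksi.
Total weld length L_w = 14 in. Treat welds as unit-width lines.
Polar moment about centroid: J = 2[d³/12 + d(b/2)²] = 2[7³/12 + 7×1.5²] = 88.67 in³.
Direct shear f_v = P/L_w = 16.7 / 14 = 1.193 kip/in (vertical).
Torsion M = P·e = 16.7 × 6 = 100.2 kip·in.
Critical point at (x, y) = (1.5, 3.5) from centroid. f_tx = M·y/J = 3.955 kip/in; f_ty = M·x/J = 1.695 kip/in.
Resultant f_max = √[f_tx² + (f_v + f_ty)²] = √[3.955² + (1.193 + 1.695)²] = 4.897 kip/in.
Capacity per unit length: φr_n = 0.75 × 0.6 × 80 × (0.707 × 0.375) = 9.544 kip/in.
4.897 ≤ 9.544 → adequate.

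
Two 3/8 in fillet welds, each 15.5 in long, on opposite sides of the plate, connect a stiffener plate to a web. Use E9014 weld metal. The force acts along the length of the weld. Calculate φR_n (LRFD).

φR_n ≈ 333 kip

E90XX → F_EXX = 90 ksi.
Effective throat t_e = 0.707 × 0.375 = 0.2651 in.
Total length L = 31 in; A_we = 0.2651 × 31 = 8.219 in².
F_nw = 0.6 F_EXX = 0.6 × 90 = 54 ksi.
φR_n = 0.75 × 54 × 8.219 = 332.9 kip.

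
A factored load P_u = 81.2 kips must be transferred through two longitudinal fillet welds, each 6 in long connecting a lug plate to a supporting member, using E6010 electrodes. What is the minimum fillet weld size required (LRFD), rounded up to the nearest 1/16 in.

w = 3/8 in

E60XX → F_EXX = 60 ksi.
Total weld length L = 12 in.
Required throat t_e = P_u / (φ × 0.6 F_EXX × L) = 81.2 / (0.75 × 0.6 × 60 × 12) = 0.2506 in.
Required leg w = t_e / 0.707 = 0.3545 in → use 3/8 in.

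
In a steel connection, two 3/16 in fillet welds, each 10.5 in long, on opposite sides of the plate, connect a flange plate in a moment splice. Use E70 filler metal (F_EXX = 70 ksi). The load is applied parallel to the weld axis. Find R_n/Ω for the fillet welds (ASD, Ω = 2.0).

R_n/Ω ≈ 58.5 kips

Effective throat t_e = 0.707 × 0.1875 = 0.1326 in.
Total length L = 21 in; A_we = 0.1326 × 21 = 2.784 in².
F_nw = 0.6 F_EXX = 0.6 × 70 = 42 ksi.
R_n = 42 × 2.784 = 116.9 kips; R_n/Ω = 116.9/2.0 = 58.46 kips.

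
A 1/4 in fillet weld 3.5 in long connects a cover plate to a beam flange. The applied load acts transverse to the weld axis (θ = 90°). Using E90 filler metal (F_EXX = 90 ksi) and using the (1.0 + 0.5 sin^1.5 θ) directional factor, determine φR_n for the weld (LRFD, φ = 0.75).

t_e = 0.707 × 0.25 = 0.1767 in; A_we = 0.1767 × 3.5 = 0.6186 in².
Directional factor: 1.0 + 0.5 sin^1.5(90°) = 1.5.
F_nw = 0.6 × 90 × 1.5 = 81 ksi.
φR_n = 0.75 × 81 × 0.6186 = 37.58 kip.

φR_n ≈ 37.6 kip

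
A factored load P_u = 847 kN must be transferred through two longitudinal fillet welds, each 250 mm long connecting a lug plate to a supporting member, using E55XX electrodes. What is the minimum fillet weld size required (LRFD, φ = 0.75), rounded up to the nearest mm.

w = 10 mm

E55XX → F_EXX = 550 MPa.
Total weld length L = 500 mm.
Required throat t_e = P_u / (φ × 0.6 F_EXX × L) = 847 / (0.75 × 0.6 × 550 × 500 × 10⁻³) = 6.844 mm.
Required leg w = t_e / 0.707 = 9.681 mm → use 10 mm.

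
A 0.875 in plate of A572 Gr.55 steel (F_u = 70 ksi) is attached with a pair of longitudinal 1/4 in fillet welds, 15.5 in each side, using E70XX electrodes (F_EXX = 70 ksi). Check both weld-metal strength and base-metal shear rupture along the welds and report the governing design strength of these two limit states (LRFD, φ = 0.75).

t_e = 0.707 × 0.25 = 0.1767 in; L = 31 in.
Weld metal: φR_n = 0.75 × 0.6 × 70 × 0.1767 × 31 = 172.6 kips.
Base metal (shear rupture): φR_n = 0.75 × 0.6 × 70 × 0.875 × 31 = 854.4 kips.
Governing: weld metal.

φR_n ≈ 173 kips (weld metal governs)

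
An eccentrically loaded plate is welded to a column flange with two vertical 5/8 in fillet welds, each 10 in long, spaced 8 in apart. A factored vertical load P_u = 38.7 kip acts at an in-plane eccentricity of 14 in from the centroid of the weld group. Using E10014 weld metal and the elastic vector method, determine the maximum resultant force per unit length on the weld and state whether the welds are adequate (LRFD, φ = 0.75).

E100XX → F_EXX = 100 ksi.
Total weld length L_w = 20 in. Treat welds as unit-width lines.
Polar moment about centroid: J = 2[d³/12 + d(b/2)²] = 2[10³/12 + 10×4²] = 486.7 in³.
Direct shear f_v = P/L_w = 38.7 / 20 = 1.935 kip/in (vertical).
Torsion M = P·e = 38.7 × 14 = 541.8 kip·in.
Critical point at (x, y) = (4, 5) from centroid. f_tx = M·y/J = 5.566 kip/in; f_ty = M·x/J = 4.453 kip/in.
Resultant f_max = √[f_tx² + (f_v + f_ty)²] = √[5.566² + (1.935 + 4.453)²] = 8.473 kip/in.
Capacity per unit length: φr_n = 0.75 × 0.6 × 100 × (0.707 × 0.625) = 19.88 kip/in.
8.473 ≤ 19.88 → adequate.

f_max ≈ 8.47 kip/in; adequate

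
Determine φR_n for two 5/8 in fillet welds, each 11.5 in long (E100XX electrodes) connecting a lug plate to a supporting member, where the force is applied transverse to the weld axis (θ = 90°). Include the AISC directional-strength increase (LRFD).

φR_n ≈ 686 kip

E100XX → F_EXX = 100 ksi.
t_e = 0.707 × 0.625 = 0.4419 in; A_we = 0.4419 × 23 = 10.16 in².
Directional factor: 1.0 + 0.5 sin^1.5(90°) = 1.5.
F_nw = 0.6 × 100 × 1.5 = 90 ksi.
φR_n = 0.75 × 90 × 10.16 = 686 kip.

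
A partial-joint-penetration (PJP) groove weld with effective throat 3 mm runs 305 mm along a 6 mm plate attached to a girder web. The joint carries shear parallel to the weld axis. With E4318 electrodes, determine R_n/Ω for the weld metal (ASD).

R_n/Ω ≈ 118 kN

E43XX → F_EXX = 430 MPa.
Effective throat (given) t_e = 3 mm.
A_we = 3 × 305 = 915 mm².
F_nw = 0.6 F_EXX = 258 MPa.
R_n/Ω = (258 × 915) / 2.0 × 10⁻³ = 118 kN.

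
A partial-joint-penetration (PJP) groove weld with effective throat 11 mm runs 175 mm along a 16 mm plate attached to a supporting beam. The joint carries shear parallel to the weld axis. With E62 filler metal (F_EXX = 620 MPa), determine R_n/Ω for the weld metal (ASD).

Effective throat (given) t_e = 11 mm.
A_we = 11 × 175 = 1925 mm².
F_nw = 0.6 F_EXX = 372 MPa.
R_n/Ω = (372 × 1925) / 2.0 × 10⁻³ = 358.1 kN.

R_n/Ω ≈ 358 kN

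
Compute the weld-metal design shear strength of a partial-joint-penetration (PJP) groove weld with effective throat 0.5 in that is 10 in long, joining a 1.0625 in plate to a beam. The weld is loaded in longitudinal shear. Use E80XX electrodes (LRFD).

E80XX → F_EXX = 80 ksi.
Effective throat (given) t_e = 0.5 in.
A_we = 0.5 × 10 = 5 in².
F_nw = 0.6 F_EXX = 48 ksi.
φR_n = 0.75 × 48 × 5 = 180 kips.

φR_n ≈ 180 kips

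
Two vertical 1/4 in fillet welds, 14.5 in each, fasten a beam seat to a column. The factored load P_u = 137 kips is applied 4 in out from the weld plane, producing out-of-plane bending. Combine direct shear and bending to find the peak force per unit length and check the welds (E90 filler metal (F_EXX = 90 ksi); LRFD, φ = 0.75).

f_max ≈ 9.14 kip/in; NOT adequate

L_w = 2 × 14.5 = 29 in; section modulus (unit throat) S = 2 × L²/6 = 70.08 in².
Direct shear f_v = P/L_w = 137/29 = 4.724 kip/in.
Moment M = P × e = 137 × 4 = 548 kip·in; bending f_b = M/S = 7.819 kip/in.
f_max = √(f_v² + f_b²) = √(4.724² + 7.819²) = 9.136 kip/in.
φr_n = 0.75 × 0.6 × 90 × (0.707 × 0.25) = 7.158 kip/in → NOT adequate.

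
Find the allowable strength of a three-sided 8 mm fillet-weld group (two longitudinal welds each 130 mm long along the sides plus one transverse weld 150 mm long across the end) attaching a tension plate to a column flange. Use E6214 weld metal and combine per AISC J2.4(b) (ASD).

E62XX → F_EXX = 620 MPa.
t_e = 0.707 × 8 = 5.656 mm.
R_nwl = 0.6 × 620 × 5.656 × 260 × 10⁻³ = 547 kN (longitudinal, 2 welds).
R_nwt = 0.6 × 620 × 5.656 × 150 × 10⁻³ = 315.6 kN (transverse, base value).
(i) R_nwl + R_nwt = 862.7 kN; (ii) 0.85 R_nwl + 1.5 R_nwt = 938.4 kN.
R_n = max = 938.4 kN [governs: (ii)]; R_n/Ω = 469.2 kN.

R_n/Ω ≈ 469 kN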